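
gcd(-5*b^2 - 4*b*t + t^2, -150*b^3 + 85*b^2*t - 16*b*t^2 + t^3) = -5*b + t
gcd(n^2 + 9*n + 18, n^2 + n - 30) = n + 6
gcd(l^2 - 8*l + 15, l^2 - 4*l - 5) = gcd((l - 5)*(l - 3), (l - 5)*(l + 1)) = l - 5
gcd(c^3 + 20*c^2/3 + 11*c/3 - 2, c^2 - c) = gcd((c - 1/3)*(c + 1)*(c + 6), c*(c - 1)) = 1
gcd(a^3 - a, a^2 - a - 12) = 1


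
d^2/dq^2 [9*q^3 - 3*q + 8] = 54*q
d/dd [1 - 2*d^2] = -4*d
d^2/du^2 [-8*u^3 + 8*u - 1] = -48*u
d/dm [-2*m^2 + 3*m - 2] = 3 - 4*m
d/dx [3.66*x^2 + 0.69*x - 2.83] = 7.32*x + 0.69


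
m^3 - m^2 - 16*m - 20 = (m - 5)*(m + 2)^2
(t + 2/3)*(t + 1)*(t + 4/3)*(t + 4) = t^4 + 7*t^3 + 134*t^2/9 + 112*t/9 + 32/9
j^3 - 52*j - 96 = (j - 8)*(j + 2)*(j + 6)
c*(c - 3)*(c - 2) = c^3 - 5*c^2 + 6*c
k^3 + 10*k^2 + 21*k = k*(k + 3)*(k + 7)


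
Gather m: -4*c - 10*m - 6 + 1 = -4*c - 10*m - 5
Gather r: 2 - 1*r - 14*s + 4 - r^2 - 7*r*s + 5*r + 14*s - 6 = -r^2 + r*(4 - 7*s)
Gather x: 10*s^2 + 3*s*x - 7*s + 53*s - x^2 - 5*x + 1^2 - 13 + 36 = 10*s^2 + 46*s - x^2 + x*(3*s - 5) + 24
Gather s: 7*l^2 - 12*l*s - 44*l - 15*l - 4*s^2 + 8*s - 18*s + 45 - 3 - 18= 7*l^2 - 59*l - 4*s^2 + s*(-12*l - 10) + 24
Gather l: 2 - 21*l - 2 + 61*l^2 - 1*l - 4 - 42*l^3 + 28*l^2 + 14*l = -42*l^3 + 89*l^2 - 8*l - 4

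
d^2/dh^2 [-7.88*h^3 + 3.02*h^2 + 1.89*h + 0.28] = 6.04 - 47.28*h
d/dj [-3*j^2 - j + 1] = -6*j - 1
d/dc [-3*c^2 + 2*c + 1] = 2 - 6*c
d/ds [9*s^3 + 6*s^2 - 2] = 3*s*(9*s + 4)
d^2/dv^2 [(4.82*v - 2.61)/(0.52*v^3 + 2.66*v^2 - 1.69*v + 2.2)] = (7.819968*v^5 + 31.533216*v^4 + 18.917984*v^3 - 163.210848*v^2 - 80.9268360000001*v + 51.480118)/(0.140608*v^9 + 2.157792*v^8 + 9.667008*v^7 + 6.580088*v^6 - 13.159536*v^5 + 57.890478*v^4 - 56.615689*v^3 + 57.47346*v^2 - 24.5388*v + 10.648)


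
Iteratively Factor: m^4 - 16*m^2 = (m + 4)*(m^3 - 4*m^2) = (m - 4)*(m + 4)*(m^2) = m*(m - 4)*(m + 4)*(m)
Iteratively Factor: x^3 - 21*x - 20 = (x + 4)*(x^2 - 4*x - 5) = (x - 5)*(x + 4)*(x + 1)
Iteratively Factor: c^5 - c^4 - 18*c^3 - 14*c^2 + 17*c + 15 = (c - 1)*(c^4 - 18*c^2 - 32*c - 15) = (c - 1)*(c + 1)*(c^3 - c^2 - 17*c - 15) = (c - 1)*(c + 1)*(c + 3)*(c^2 - 4*c - 5) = (c - 1)*(c + 1)^2*(c + 3)*(c - 5)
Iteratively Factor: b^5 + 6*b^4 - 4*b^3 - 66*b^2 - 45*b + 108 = (b + 4)*(b^4 + 2*b^3 - 12*b^2 - 18*b + 27) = (b - 3)*(b + 4)*(b^3 + 5*b^2 + 3*b - 9) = (b - 3)*(b + 3)*(b + 4)*(b^2 + 2*b - 3) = (b - 3)*(b - 1)*(b + 3)*(b + 4)*(b + 3)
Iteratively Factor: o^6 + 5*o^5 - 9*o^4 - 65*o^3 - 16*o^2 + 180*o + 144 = (o + 2)*(o^5 + 3*o^4 - 15*o^3 - 35*o^2 + 54*o + 72) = (o + 1)*(o + 2)*(o^4 + 2*o^3 - 17*o^2 - 18*o + 72) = (o + 1)*(o + 2)*(o + 4)*(o^3 - 2*o^2 - 9*o + 18) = (o - 2)*(o + 1)*(o + 2)*(o + 4)*(o^2 - 9) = (o - 3)*(o - 2)*(o + 1)*(o + 2)*(o + 4)*(o + 3)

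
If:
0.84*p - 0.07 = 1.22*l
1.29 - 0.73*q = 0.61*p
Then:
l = 1.39868314969094 - 0.823972050524053*q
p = 2.11475409836066 - 1.19672131147541*q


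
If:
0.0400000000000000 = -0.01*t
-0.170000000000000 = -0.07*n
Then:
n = 2.43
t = -4.00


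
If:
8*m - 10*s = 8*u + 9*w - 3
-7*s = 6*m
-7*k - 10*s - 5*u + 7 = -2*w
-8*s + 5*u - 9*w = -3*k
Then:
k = 368*w/403 + 641/806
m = 1113*w/1612 - 399/1612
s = 171/806 - 477*w/806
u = 123*w/403 - 111/806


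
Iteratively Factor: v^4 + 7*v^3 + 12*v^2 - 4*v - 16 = (v + 2)*(v^3 + 5*v^2 + 2*v - 8) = (v + 2)^2*(v^2 + 3*v - 4) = (v - 1)*(v + 2)^2*(v + 4)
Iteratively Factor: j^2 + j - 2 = (j - 1)*(j + 2)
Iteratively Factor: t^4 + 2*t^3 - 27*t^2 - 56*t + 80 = (t - 1)*(t^3 + 3*t^2 - 24*t - 80) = (t - 1)*(t + 4)*(t^2 - t - 20) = (t - 1)*(t + 4)^2*(t - 5)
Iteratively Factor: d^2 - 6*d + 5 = (d - 5)*(d - 1)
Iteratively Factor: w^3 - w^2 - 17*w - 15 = (w - 5)*(w^2 + 4*w + 3) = (w - 5)*(w + 3)*(w + 1)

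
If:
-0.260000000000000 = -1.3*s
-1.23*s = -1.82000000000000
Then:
No Solution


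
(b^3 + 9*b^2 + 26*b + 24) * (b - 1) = b^4 + 8*b^3 + 17*b^2 - 2*b - 24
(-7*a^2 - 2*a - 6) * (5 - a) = 7*a^3 - 33*a^2 - 4*a - 30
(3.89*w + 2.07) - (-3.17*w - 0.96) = 7.06*w + 3.03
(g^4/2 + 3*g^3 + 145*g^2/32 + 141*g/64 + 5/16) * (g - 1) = g^5/2 + 5*g^4/2 + 49*g^3/32 - 149*g^2/64 - 121*g/64 - 5/16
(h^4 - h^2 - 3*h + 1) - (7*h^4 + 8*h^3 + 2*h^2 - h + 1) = -6*h^4 - 8*h^3 - 3*h^2 - 2*h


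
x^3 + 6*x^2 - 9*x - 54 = (x - 3)*(x + 3)*(x + 6)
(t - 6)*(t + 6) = t^2 - 36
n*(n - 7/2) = n^2 - 7*n/2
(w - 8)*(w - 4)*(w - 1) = w^3 - 13*w^2 + 44*w - 32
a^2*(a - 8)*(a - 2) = a^4 - 10*a^3 + 16*a^2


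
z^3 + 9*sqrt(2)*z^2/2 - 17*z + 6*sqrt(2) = (z - sqrt(2))*(z - sqrt(2)/2)*(z + 6*sqrt(2))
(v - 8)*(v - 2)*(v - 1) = v^3 - 11*v^2 + 26*v - 16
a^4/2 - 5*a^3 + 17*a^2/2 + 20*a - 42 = (a/2 + 1)*(a - 7)*(a - 3)*(a - 2)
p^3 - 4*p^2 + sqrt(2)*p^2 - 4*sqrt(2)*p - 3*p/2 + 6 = (p - 4)*(p - sqrt(2)/2)*(p + 3*sqrt(2)/2)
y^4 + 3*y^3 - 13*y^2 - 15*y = y*(y - 3)*(y + 1)*(y + 5)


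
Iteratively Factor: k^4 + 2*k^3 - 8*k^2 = (k)*(k^3 + 2*k^2 - 8*k) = k*(k - 2)*(k^2 + 4*k) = k^2*(k - 2)*(k + 4)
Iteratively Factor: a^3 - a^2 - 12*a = (a - 4)*(a^2 + 3*a) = a*(a - 4)*(a + 3)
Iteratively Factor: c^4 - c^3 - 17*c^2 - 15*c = (c + 1)*(c^3 - 2*c^2 - 15*c) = (c + 1)*(c + 3)*(c^2 - 5*c) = c*(c + 1)*(c + 3)*(c - 5)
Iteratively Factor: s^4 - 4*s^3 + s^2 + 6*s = (s - 2)*(s^3 - 2*s^2 - 3*s) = (s - 2)*(s + 1)*(s^2 - 3*s) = (s - 3)*(s - 2)*(s + 1)*(s)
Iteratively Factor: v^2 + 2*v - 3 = (v - 1)*(v + 3)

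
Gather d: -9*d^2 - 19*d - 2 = -9*d^2 - 19*d - 2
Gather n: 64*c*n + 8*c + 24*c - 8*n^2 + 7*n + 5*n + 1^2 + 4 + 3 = 32*c - 8*n^2 + n*(64*c + 12) + 8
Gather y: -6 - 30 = -36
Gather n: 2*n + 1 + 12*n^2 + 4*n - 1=12*n^2 + 6*n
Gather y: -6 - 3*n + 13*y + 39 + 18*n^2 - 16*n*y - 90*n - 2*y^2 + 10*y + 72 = 18*n^2 - 93*n - 2*y^2 + y*(23 - 16*n) + 105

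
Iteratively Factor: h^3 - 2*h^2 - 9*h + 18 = (h - 2)*(h^2 - 9) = (h - 3)*(h - 2)*(h + 3)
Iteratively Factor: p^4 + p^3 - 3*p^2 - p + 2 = (p - 1)*(p^3 + 2*p^2 - p - 2) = (p - 1)^2*(p^2 + 3*p + 2) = (p - 1)^2*(p + 2)*(p + 1)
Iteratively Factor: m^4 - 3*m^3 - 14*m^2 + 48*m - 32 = (m - 2)*(m^3 - m^2 - 16*m + 16) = (m - 2)*(m + 4)*(m^2 - 5*m + 4) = (m - 4)*(m - 2)*(m + 4)*(m - 1)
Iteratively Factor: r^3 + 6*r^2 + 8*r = (r)*(r^2 + 6*r + 8) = r*(r + 4)*(r + 2)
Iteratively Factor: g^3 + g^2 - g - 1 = (g + 1)*(g^2 - 1) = (g + 1)^2*(g - 1)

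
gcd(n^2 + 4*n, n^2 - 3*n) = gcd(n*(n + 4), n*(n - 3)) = n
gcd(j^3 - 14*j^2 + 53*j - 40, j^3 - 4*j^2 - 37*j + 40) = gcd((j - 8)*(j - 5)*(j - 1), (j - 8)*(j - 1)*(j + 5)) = j^2 - 9*j + 8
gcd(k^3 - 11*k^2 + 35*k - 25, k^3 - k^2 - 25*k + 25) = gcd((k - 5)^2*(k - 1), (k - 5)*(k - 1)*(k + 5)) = k^2 - 6*k + 5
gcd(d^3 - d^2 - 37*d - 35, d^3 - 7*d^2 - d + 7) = d^2 - 6*d - 7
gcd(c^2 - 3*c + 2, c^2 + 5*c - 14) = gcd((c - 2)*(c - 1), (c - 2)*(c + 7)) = c - 2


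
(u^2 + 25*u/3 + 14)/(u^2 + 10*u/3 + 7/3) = (u + 6)/(u + 1)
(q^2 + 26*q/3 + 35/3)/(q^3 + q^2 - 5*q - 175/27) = 9*(q + 7)/(9*q^2 - 6*q - 35)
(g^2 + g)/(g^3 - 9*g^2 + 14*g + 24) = g/(g^2 - 10*g + 24)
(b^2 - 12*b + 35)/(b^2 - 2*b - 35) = (b - 5)/(b + 5)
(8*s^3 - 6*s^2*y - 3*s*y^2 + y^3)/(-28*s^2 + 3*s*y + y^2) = (-2*s^2 + s*y + y^2)/(7*s + y)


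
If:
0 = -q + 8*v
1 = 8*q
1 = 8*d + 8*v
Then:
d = 7/64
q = 1/8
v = 1/64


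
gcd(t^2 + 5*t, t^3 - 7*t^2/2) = t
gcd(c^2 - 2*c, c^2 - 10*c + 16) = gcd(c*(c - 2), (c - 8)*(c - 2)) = c - 2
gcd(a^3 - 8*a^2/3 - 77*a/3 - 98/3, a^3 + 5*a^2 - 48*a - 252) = a - 7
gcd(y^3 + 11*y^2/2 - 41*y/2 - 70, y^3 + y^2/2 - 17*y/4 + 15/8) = y + 5/2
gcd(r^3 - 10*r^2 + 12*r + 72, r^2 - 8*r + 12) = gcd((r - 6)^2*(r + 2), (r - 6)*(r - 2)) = r - 6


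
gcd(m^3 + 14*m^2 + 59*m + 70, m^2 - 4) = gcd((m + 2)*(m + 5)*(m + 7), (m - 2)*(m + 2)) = m + 2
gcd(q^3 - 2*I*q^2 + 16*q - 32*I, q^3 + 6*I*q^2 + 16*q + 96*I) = q^2 + 16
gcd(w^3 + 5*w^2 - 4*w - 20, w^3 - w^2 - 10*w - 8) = w + 2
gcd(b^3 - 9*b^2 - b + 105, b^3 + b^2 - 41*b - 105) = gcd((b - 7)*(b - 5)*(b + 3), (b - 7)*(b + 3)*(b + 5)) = b^2 - 4*b - 21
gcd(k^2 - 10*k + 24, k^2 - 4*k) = k - 4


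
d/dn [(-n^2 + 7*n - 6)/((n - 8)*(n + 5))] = 2*(-2*n^2 + 46*n - 149)/(n^4 - 6*n^3 - 71*n^2 + 240*n + 1600)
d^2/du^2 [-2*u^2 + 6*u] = -4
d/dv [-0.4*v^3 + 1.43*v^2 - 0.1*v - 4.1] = -1.2*v^2 + 2.86*v - 0.1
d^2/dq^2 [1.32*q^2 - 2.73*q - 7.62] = 2.64000000000000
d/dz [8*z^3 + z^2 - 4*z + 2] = 24*z^2 + 2*z - 4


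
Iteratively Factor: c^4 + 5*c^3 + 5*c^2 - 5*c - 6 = (c + 1)*(c^3 + 4*c^2 + c - 6) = (c + 1)*(c + 3)*(c^2 + c - 2) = (c - 1)*(c + 1)*(c + 3)*(c + 2)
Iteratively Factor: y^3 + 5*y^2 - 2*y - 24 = (y - 2)*(y^2 + 7*y + 12) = (y - 2)*(y + 3)*(y + 4)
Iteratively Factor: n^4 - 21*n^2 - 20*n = (n - 5)*(n^3 + 5*n^2 + 4*n) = n*(n - 5)*(n^2 + 5*n + 4) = n*(n - 5)*(n + 4)*(n + 1)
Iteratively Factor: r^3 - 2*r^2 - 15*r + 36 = (r + 4)*(r^2 - 6*r + 9) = (r - 3)*(r + 4)*(r - 3)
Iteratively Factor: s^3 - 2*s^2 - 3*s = (s - 3)*(s^2 + s) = s*(s - 3)*(s + 1)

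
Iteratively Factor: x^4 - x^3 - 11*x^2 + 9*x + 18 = (x - 2)*(x^3 + x^2 - 9*x - 9) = (x - 2)*(x + 3)*(x^2 - 2*x - 3) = (x - 3)*(x - 2)*(x + 3)*(x + 1)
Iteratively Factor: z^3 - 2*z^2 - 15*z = (z - 5)*(z^2 + 3*z) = (z - 5)*(z + 3)*(z)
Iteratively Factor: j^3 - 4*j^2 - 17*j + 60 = (j - 3)*(j^2 - j - 20) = (j - 3)*(j + 4)*(j - 5)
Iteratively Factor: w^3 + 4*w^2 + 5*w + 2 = (w + 1)*(w^2 + 3*w + 2) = (w + 1)^2*(w + 2)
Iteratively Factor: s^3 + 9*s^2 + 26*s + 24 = (s + 3)*(s^2 + 6*s + 8) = (s + 2)*(s + 3)*(s + 4)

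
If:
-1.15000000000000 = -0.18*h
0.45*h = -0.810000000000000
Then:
No Solution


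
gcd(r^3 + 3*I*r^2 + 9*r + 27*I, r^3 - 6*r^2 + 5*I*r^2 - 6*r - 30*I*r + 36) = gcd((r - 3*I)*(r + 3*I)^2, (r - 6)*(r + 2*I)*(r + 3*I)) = r + 3*I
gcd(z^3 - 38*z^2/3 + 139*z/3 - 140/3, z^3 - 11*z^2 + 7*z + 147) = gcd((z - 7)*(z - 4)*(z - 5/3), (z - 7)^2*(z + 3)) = z - 7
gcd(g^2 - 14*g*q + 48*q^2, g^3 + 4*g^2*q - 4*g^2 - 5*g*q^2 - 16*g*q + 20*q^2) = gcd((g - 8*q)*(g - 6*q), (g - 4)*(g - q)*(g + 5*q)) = 1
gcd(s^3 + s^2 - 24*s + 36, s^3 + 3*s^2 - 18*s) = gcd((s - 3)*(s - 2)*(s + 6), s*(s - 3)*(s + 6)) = s^2 + 3*s - 18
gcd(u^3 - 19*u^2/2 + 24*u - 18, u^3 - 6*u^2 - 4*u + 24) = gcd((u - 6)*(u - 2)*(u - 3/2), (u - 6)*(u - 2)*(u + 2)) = u^2 - 8*u + 12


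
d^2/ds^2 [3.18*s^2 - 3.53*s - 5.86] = 6.36000000000000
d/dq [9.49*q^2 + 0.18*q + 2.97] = 18.98*q + 0.18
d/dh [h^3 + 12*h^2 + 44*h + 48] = 3*h^2 + 24*h + 44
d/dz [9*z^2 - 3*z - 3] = 18*z - 3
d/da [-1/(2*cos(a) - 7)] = -2*sin(a)/(2*cos(a) - 7)^2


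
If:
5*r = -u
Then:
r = -u/5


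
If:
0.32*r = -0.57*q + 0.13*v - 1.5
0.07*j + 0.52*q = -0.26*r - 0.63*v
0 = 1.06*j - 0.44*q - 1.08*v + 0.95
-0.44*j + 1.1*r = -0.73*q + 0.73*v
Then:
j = -0.64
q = -4.44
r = 4.06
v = 2.06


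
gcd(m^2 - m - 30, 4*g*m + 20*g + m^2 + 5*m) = m + 5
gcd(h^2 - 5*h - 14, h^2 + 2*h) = h + 2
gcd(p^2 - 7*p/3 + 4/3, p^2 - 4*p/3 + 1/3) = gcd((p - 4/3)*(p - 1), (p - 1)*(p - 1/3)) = p - 1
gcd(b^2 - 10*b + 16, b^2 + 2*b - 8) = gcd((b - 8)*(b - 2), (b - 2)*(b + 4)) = b - 2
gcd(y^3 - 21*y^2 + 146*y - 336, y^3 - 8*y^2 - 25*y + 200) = y - 8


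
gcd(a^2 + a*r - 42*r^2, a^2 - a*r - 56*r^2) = a + 7*r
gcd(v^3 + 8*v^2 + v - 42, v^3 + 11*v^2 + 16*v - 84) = v^2 + 5*v - 14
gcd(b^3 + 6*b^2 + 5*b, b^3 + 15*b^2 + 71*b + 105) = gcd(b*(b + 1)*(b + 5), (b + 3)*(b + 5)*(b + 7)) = b + 5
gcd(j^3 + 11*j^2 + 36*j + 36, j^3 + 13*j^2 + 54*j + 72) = j^2 + 9*j + 18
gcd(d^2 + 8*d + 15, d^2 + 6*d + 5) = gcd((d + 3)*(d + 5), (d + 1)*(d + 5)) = d + 5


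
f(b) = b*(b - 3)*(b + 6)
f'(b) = b*(b - 3) + b*(b + 6) + (b - 3)*(b + 6) = 3*b^2 + 6*b - 18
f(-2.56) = 48.96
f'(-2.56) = -13.70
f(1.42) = -16.65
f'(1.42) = -3.43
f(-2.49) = 47.98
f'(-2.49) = -14.34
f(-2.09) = 41.59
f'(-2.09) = -17.44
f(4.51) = 71.57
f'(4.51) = 70.08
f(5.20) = 128.13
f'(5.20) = 94.32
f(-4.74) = 46.23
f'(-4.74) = 20.96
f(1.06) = -14.52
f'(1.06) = -8.27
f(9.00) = 810.00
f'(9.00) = 279.00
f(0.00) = 0.00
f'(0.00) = -18.00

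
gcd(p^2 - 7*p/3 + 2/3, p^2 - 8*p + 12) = p - 2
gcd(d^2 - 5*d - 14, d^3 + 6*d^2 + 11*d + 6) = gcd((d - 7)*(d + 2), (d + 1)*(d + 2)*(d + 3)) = d + 2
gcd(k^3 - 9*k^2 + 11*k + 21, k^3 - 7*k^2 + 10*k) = 1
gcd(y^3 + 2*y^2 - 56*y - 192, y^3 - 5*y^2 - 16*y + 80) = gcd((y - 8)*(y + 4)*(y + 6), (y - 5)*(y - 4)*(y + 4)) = y + 4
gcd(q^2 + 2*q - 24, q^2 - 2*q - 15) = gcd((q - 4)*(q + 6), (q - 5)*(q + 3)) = 1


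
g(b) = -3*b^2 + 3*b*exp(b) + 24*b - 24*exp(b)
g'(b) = 3*b*exp(b) - 6*b - 21*exp(b) + 24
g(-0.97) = -36.30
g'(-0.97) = 20.76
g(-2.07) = -66.35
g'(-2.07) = 32.99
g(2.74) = -201.15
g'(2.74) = -190.36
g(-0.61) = -29.79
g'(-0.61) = 15.26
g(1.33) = -49.05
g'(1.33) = -48.30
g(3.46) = -386.22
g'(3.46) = -334.66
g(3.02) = -261.02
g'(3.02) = -238.79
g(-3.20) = -108.89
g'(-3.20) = 41.95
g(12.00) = 1952913.50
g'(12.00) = 2441273.87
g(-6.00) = -252.10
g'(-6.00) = 59.90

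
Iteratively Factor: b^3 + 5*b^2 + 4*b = (b + 4)*(b^2 + b) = b*(b + 4)*(b + 1)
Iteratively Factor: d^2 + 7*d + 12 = (d + 4)*(d + 3)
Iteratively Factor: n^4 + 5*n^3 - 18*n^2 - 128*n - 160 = (n + 4)*(n^3 + n^2 - 22*n - 40) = (n + 4)^2*(n^2 - 3*n - 10) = (n - 5)*(n + 4)^2*(n + 2)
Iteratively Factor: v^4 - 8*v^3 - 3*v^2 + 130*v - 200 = (v - 2)*(v^3 - 6*v^2 - 15*v + 100) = (v - 2)*(v + 4)*(v^2 - 10*v + 25) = (v - 5)*(v - 2)*(v + 4)*(v - 5)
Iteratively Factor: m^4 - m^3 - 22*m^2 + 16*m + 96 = (m - 3)*(m^3 + 2*m^2 - 16*m - 32) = (m - 3)*(m + 2)*(m^2 - 16) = (m - 3)*(m + 2)*(m + 4)*(m - 4)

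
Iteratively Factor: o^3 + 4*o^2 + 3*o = (o + 1)*(o^2 + 3*o) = (o + 1)*(o + 3)*(o)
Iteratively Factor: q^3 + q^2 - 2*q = (q)*(q^2 + q - 2) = q*(q - 1)*(q + 2)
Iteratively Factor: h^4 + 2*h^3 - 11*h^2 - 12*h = (h)*(h^3 + 2*h^2 - 11*h - 12) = h*(h + 1)*(h^2 + h - 12) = h*(h - 3)*(h + 1)*(h + 4)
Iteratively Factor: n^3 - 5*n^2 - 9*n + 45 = (n + 3)*(n^2 - 8*n + 15) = (n - 5)*(n + 3)*(n - 3)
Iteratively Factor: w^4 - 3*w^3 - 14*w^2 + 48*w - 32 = (w - 2)*(w^3 - w^2 - 16*w + 16) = (w - 2)*(w + 4)*(w^2 - 5*w + 4) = (w - 2)*(w - 1)*(w + 4)*(w - 4)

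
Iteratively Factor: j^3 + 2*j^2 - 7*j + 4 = (j + 4)*(j^2 - 2*j + 1) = (j - 1)*(j + 4)*(j - 1)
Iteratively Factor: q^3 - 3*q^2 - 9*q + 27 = (q + 3)*(q^2 - 6*q + 9) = (q - 3)*(q + 3)*(q - 3)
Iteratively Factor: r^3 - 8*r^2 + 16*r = (r - 4)*(r^2 - 4*r) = r*(r - 4)*(r - 4)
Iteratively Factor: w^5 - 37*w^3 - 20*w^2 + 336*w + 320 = (w + 4)*(w^4 - 4*w^3 - 21*w^2 + 64*w + 80) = (w - 4)*(w + 4)*(w^3 - 21*w - 20) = (w - 5)*(w - 4)*(w + 4)*(w^2 + 5*w + 4) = (w - 5)*(w - 4)*(w + 1)*(w + 4)*(w + 4)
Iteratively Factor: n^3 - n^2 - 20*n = (n - 5)*(n^2 + 4*n) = (n - 5)*(n + 4)*(n)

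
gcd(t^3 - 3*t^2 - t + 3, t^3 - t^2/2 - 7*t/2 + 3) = t - 1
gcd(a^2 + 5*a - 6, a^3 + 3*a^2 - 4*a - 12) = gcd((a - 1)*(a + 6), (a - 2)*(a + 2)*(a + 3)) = 1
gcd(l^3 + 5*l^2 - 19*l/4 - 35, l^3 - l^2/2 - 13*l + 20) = l^2 + 3*l/2 - 10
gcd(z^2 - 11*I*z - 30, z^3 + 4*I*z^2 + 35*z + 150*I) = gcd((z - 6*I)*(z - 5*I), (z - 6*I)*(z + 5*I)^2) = z - 6*I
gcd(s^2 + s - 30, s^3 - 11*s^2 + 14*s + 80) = s - 5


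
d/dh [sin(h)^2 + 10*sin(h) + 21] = 2*(sin(h) + 5)*cos(h)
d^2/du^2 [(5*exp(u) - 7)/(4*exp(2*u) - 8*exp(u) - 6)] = (20*exp(4*u) - 72*exp(3*u) + 348*exp(2*u) - 340*exp(u) + 129)*exp(u)/(2*(8*exp(6*u) - 48*exp(5*u) + 60*exp(4*u) + 80*exp(3*u) - 90*exp(2*u) - 108*exp(u) - 27))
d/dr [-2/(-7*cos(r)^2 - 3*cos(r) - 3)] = 2*(14*cos(r) + 3)*sin(r)/(7*cos(r)^2 + 3*cos(r) + 3)^2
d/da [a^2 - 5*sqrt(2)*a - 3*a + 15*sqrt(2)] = 2*a - 5*sqrt(2) - 3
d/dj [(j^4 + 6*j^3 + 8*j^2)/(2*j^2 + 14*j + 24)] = j*(2*j^2 + 11*j + 12)/(2*(j^2 + 6*j + 9))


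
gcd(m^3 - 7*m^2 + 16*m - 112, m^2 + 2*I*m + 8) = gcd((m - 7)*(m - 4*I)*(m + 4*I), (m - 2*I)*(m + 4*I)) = m + 4*I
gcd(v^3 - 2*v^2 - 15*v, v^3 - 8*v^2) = v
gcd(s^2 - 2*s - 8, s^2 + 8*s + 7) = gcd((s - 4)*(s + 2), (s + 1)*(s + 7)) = 1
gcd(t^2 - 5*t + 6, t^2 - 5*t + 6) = t^2 - 5*t + 6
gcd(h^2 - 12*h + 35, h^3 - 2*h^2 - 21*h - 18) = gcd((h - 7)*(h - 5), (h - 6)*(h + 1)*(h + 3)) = 1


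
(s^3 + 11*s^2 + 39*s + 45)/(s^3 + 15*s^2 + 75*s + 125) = (s^2 + 6*s + 9)/(s^2 + 10*s + 25)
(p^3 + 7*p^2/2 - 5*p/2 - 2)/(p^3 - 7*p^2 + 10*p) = (2*p^3 + 7*p^2 - 5*p - 4)/(2*p*(p^2 - 7*p + 10))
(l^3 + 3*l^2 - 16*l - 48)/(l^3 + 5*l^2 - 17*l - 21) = (l^3 + 3*l^2 - 16*l - 48)/(l^3 + 5*l^2 - 17*l - 21)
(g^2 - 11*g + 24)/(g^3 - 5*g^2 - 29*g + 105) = (g - 8)/(g^2 - 2*g - 35)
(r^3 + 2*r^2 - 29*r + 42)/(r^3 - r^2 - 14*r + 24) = (r + 7)/(r + 4)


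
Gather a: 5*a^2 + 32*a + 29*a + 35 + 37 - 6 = 5*a^2 + 61*a + 66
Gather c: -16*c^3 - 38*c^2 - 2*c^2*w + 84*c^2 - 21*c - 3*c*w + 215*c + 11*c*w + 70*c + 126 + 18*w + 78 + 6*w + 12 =-16*c^3 + c^2*(46 - 2*w) + c*(8*w + 264) + 24*w + 216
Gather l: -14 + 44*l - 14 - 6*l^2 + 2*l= -6*l^2 + 46*l - 28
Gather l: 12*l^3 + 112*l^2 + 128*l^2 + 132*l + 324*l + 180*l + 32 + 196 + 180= 12*l^3 + 240*l^2 + 636*l + 408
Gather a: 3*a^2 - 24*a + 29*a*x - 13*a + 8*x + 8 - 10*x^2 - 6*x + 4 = 3*a^2 + a*(29*x - 37) - 10*x^2 + 2*x + 12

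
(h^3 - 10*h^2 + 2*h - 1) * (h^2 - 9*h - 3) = h^5 - 19*h^4 + 89*h^3 + 11*h^2 + 3*h + 3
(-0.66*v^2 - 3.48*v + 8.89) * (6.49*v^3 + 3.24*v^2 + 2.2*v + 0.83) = -4.2834*v^5 - 24.7236*v^4 + 44.9689*v^3 + 20.5998*v^2 + 16.6696*v + 7.3787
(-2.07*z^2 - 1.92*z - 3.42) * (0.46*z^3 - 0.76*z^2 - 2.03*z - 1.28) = -0.9522*z^5 + 0.69*z^4 + 4.0881*z^3 + 9.1464*z^2 + 9.4002*z + 4.3776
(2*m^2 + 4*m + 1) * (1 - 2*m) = -4*m^3 - 6*m^2 + 2*m + 1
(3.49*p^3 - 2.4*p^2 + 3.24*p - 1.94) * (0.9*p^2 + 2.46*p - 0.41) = 3.141*p^5 + 6.4254*p^4 - 4.4189*p^3 + 7.2084*p^2 - 6.1008*p + 0.7954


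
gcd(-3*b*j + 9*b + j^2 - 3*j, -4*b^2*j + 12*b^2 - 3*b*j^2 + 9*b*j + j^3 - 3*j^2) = j - 3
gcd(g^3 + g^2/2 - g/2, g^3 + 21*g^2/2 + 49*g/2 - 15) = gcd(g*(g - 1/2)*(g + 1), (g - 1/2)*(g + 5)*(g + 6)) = g - 1/2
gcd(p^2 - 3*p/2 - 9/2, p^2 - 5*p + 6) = p - 3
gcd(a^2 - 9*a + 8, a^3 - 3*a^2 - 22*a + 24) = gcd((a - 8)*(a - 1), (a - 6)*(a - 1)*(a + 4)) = a - 1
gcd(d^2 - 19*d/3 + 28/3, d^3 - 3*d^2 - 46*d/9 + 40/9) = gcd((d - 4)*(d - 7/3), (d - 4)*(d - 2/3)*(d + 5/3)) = d - 4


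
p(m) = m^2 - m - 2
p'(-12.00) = -25.00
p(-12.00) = 154.00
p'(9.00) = 17.00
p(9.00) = 70.00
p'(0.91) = 0.82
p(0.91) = -2.08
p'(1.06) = 1.12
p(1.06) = -1.94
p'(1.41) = 1.82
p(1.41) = -1.42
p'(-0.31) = -1.62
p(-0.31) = -1.59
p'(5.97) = 10.94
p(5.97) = 27.67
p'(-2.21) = -5.42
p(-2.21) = 5.09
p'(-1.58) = -4.16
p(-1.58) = 2.08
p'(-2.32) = -5.64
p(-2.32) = 5.70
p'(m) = 2*m - 1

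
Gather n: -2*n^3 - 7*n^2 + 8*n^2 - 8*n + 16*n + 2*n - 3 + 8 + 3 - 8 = -2*n^3 + n^2 + 10*n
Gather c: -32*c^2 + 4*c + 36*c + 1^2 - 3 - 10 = -32*c^2 + 40*c - 12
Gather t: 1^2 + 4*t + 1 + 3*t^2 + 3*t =3*t^2 + 7*t + 2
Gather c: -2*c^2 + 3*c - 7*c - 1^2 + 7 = -2*c^2 - 4*c + 6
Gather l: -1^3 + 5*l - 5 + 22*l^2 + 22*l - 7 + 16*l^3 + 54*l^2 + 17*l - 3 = 16*l^3 + 76*l^2 + 44*l - 16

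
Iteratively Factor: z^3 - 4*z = (z - 2)*(z^2 + 2*z) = z*(z - 2)*(z + 2)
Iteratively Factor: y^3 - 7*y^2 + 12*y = (y - 4)*(y^2 - 3*y) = (y - 4)*(y - 3)*(y)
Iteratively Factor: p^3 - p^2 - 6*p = (p + 2)*(p^2 - 3*p) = (p - 3)*(p + 2)*(p)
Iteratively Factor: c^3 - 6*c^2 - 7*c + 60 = (c - 5)*(c^2 - c - 12) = (c - 5)*(c - 4)*(c + 3)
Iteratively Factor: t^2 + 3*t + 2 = (t + 1)*(t + 2)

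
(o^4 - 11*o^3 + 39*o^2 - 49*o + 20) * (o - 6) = o^5 - 17*o^4 + 105*o^3 - 283*o^2 + 314*o - 120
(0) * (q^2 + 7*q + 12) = 0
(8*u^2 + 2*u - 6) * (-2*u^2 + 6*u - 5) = -16*u^4 + 44*u^3 - 16*u^2 - 46*u + 30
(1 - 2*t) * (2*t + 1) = 1 - 4*t^2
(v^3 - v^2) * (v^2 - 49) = v^5 - v^4 - 49*v^3 + 49*v^2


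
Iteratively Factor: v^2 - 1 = (v - 1)*(v + 1)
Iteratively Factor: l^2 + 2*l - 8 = (l - 2)*(l + 4)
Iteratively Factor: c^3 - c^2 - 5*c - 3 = (c + 1)*(c^2 - 2*c - 3) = (c + 1)^2*(c - 3)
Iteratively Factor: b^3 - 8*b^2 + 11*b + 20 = (b - 5)*(b^2 - 3*b - 4) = (b - 5)*(b + 1)*(b - 4)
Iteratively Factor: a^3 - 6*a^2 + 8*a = (a)*(a^2 - 6*a + 8) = a*(a - 4)*(a - 2)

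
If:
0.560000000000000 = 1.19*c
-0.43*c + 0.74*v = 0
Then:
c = 0.47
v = 0.27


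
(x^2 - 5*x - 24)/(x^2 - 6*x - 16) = (x + 3)/(x + 2)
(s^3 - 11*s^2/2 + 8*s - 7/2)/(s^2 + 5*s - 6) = (2*s^2 - 9*s + 7)/(2*(s + 6))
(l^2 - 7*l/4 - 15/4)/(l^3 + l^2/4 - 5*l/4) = (l - 3)/(l*(l - 1))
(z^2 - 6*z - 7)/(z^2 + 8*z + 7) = (z - 7)/(z + 7)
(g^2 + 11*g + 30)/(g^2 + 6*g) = (g + 5)/g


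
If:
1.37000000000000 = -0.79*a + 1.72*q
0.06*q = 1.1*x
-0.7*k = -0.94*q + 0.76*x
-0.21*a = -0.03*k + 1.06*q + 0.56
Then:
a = -2.02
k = -0.17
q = -0.13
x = -0.01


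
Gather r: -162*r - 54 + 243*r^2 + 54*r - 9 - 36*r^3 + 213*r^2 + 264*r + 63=-36*r^3 + 456*r^2 + 156*r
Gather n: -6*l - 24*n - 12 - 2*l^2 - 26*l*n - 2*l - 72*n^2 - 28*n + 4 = -2*l^2 - 8*l - 72*n^2 + n*(-26*l - 52) - 8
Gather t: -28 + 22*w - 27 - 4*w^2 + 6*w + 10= -4*w^2 + 28*w - 45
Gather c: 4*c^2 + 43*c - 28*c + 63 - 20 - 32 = 4*c^2 + 15*c + 11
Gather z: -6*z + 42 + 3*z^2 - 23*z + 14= 3*z^2 - 29*z + 56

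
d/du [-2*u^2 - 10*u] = -4*u - 10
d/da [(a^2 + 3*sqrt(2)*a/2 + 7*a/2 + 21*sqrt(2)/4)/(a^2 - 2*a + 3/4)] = 2*(-44*a^2 - 12*sqrt(2)*a^2 - 84*sqrt(2)*a + 12*a + 21 + 93*sqrt(2))/(16*a^4 - 64*a^3 + 88*a^2 - 48*a + 9)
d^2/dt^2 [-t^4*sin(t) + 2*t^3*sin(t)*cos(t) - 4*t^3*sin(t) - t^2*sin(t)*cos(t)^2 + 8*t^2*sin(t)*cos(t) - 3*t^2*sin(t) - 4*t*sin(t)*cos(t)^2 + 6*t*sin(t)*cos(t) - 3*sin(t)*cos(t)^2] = t^4*sin(t) + 4*t^3*sin(t) - 4*t^3*sin(2*t) - 8*t^3*cos(t) - 35*t^2*sin(t)/4 - 16*t^2*sin(2*t) + 9*t^2*sin(3*t)/4 - 24*t^2*cos(t) + 12*t^2*cos(2*t) - 23*t*sin(t) - 6*t*sin(2*t) + 9*t*sin(3*t) - 13*t*cos(t) + 32*t*cos(2*t) - 3*t*cos(3*t) - 23*sin(t)/4 + 8*sin(2*t) + 25*sin(3*t)/4 - 2*cos(t) + 12*cos(2*t) - 6*cos(3*t)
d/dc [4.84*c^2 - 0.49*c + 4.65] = 9.68*c - 0.49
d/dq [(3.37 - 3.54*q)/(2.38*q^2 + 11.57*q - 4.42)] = (8.4252*q^2 - 16.0412*q - 23.3441)/(5.6644*q^4 + 55.0732*q^3 + 112.8257*q^2 - 102.2788*q + 19.5364)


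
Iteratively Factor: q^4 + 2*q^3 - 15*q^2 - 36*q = (q + 3)*(q^3 - q^2 - 12*q) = q*(q + 3)*(q^2 - q - 12) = q*(q + 3)^2*(q - 4)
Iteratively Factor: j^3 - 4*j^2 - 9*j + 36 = (j - 4)*(j^2 - 9) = (j - 4)*(j - 3)*(j + 3)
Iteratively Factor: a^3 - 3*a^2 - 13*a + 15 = (a + 3)*(a^2 - 6*a + 5) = (a - 1)*(a + 3)*(a - 5)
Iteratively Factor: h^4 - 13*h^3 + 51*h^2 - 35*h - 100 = (h - 4)*(h^3 - 9*h^2 + 15*h + 25) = (h - 5)*(h - 4)*(h^2 - 4*h - 5) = (h - 5)^2*(h - 4)*(h + 1)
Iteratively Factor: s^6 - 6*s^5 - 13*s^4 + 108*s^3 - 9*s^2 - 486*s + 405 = (s + 3)*(s^5 - 9*s^4 + 14*s^3 + 66*s^2 - 207*s + 135) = (s + 3)^2*(s^4 - 12*s^3 + 50*s^2 - 84*s + 45) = (s - 1)*(s + 3)^2*(s^3 - 11*s^2 + 39*s - 45) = (s - 5)*(s - 1)*(s + 3)^2*(s^2 - 6*s + 9) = (s - 5)*(s - 3)*(s - 1)*(s + 3)^2*(s - 3)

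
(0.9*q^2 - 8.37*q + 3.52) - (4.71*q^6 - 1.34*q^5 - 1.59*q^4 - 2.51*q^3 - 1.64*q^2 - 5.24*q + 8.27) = -4.71*q^6 + 1.34*q^5 + 1.59*q^4 + 2.51*q^3 + 2.54*q^2 - 3.13*q - 4.75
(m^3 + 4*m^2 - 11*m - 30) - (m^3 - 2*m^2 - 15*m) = 6*m^2 + 4*m - 30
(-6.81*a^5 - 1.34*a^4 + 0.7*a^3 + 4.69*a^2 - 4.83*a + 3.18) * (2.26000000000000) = -15.3906*a^5 - 3.0284*a^4 + 1.582*a^3 + 10.5994*a^2 - 10.9158*a + 7.1868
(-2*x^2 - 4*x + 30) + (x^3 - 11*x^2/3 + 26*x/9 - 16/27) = x^3 - 17*x^2/3 - 10*x/9 + 794/27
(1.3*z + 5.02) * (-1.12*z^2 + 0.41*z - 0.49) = -1.456*z^3 - 5.0894*z^2 + 1.4212*z - 2.4598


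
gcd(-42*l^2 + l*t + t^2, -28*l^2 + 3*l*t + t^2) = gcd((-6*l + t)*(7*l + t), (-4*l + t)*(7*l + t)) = 7*l + t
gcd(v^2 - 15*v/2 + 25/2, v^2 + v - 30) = v - 5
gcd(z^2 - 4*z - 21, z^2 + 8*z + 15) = z + 3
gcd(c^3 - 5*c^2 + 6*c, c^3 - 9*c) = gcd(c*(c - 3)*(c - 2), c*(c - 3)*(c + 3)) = c^2 - 3*c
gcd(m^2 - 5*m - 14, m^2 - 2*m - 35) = m - 7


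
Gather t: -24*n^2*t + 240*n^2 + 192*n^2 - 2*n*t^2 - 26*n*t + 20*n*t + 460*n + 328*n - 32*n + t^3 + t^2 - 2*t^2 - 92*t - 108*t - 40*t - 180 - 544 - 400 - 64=432*n^2 + 756*n + t^3 + t^2*(-2*n - 1) + t*(-24*n^2 - 6*n - 240) - 1188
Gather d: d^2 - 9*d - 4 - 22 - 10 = d^2 - 9*d - 36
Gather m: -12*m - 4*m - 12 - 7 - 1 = -16*m - 20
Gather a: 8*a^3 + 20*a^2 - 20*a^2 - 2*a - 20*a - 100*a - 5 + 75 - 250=8*a^3 - 122*a - 180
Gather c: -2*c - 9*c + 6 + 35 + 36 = 77 - 11*c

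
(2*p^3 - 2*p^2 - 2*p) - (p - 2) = 2*p^3 - 2*p^2 - 3*p + 2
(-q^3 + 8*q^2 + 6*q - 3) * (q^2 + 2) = -q^5 + 8*q^4 + 4*q^3 + 13*q^2 + 12*q - 6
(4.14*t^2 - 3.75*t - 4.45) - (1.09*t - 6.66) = 4.14*t^2 - 4.84*t + 2.21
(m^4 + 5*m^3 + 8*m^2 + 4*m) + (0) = m^4 + 5*m^3 + 8*m^2 + 4*m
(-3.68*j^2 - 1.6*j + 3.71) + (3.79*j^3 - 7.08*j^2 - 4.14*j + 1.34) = 3.79*j^3 - 10.76*j^2 - 5.74*j + 5.05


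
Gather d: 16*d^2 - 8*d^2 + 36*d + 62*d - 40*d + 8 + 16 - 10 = 8*d^2 + 58*d + 14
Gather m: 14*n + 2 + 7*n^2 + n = 7*n^2 + 15*n + 2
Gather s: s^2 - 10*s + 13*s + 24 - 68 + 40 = s^2 + 3*s - 4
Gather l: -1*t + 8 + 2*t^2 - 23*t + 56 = 2*t^2 - 24*t + 64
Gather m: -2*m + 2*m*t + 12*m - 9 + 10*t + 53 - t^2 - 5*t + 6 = m*(2*t + 10) - t^2 + 5*t + 50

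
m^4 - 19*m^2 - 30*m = m*(m - 5)*(m + 2)*(m + 3)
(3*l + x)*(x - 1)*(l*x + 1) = 3*l^2*x^2 - 3*l^2*x + l*x^3 - l*x^2 + 3*l*x - 3*l + x^2 - x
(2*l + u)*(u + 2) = 2*l*u + 4*l + u^2 + 2*u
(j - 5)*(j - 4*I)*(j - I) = j^3 - 5*j^2 - 5*I*j^2 - 4*j + 25*I*j + 20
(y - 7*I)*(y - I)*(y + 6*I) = y^3 - 2*I*y^2 + 41*y - 42*I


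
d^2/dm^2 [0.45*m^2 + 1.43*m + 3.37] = 0.900000000000000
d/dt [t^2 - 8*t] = 2*t - 8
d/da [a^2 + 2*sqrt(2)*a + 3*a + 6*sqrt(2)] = 2*a + 2*sqrt(2) + 3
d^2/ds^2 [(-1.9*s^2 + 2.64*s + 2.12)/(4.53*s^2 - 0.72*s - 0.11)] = (-5.6843418860808e-14*s^4 + 95.956272*s^3 + 255.345228*s^2 - 33.59448*s + 3.846652)/(92.959677*s^6 - 44.325144*s^5 + 0.273158999999999*s^4 + 1.779408*s^3 - 0.006633*s^2 - 0.026136*s - 0.001331)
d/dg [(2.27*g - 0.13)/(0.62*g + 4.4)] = (6.242532*g + 44.30184)/(0.62*g + 4.4)^3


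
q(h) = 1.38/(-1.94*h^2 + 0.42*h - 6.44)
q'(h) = 1.38*(3.88*h - 0.42)/(-1.94*h^2 + 0.42*h - 6.44)^2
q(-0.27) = -0.21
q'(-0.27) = -0.05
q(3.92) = -0.04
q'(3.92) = 0.02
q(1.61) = -0.13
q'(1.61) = 0.07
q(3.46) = -0.05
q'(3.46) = 0.02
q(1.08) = -0.17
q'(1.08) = 0.08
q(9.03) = -0.01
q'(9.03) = 0.00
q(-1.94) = -0.09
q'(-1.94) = -0.05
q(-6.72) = -0.01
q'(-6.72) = -0.00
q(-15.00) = -0.00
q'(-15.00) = -0.00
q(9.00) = -0.01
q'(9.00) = 0.00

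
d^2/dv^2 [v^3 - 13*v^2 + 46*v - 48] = 6*v - 26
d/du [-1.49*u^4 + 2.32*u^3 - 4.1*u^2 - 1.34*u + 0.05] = -5.96*u^3 + 6.96*u^2 - 8.2*u - 1.34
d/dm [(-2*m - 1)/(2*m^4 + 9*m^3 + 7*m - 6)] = (-4*m^4 - 18*m^3 - 14*m + (2*m + 1)*(8*m^3 + 27*m^2 + 7) + 12)/(2*m^4 + 9*m^3 + 7*m - 6)^2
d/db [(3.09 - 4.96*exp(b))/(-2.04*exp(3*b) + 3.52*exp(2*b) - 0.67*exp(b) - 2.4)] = (-20.2368*exp(3*b) + 36.37*exp(2*b) - 21.7536*exp(b) + 13.9743)*exp(b)/(4.1616*exp(6*b) - 14.3616*exp(5*b) + 15.124*exp(4*b) + 5.0752*exp(3*b) - 16.4471*exp(2*b) + 3.216*exp(b) + 5.76)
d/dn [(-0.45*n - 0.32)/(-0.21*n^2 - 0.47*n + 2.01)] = (0.0945*n^2 + 0.2115*n - (0.42*n + 0.47)*(0.45*n + 0.32) - 0.9045)/(0.21*n^2 + 0.47*n - 2.01)^2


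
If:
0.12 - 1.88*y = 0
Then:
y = 0.06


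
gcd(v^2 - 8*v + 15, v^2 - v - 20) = v - 5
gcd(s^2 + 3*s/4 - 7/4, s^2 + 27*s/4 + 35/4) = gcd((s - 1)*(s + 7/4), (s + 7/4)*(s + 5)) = s + 7/4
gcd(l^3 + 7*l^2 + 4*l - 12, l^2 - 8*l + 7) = l - 1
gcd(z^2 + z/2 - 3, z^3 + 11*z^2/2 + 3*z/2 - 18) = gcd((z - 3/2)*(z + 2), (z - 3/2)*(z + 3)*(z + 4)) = z - 3/2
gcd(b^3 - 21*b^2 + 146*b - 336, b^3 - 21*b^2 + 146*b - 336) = b^3 - 21*b^2 + 146*b - 336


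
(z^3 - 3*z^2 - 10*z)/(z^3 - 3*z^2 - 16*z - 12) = z*(z - 5)/(z^2 - 5*z - 6)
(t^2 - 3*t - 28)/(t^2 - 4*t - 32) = (t - 7)/(t - 8)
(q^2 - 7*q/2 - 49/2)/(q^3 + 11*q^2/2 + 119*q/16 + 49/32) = 16*(q - 7)/(16*q^2 + 32*q + 7)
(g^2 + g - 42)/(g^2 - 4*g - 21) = (-g^2 - g + 42)/(-g^2 + 4*g + 21)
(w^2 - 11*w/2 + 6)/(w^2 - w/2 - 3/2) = (w - 4)/(w + 1)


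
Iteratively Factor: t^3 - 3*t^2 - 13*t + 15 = (t - 5)*(t^2 + 2*t - 3) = (t - 5)*(t - 1)*(t + 3)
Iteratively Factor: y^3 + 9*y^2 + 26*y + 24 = (y + 4)*(y^2 + 5*y + 6) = (y + 2)*(y + 4)*(y + 3)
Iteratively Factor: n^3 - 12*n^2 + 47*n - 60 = (n - 3)*(n^2 - 9*n + 20) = (n - 4)*(n - 3)*(n - 5)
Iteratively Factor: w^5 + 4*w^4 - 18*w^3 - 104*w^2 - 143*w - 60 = (w + 1)*(w^4 + 3*w^3 - 21*w^2 - 83*w - 60) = (w - 5)*(w + 1)*(w^3 + 8*w^2 + 19*w + 12) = (w - 5)*(w + 1)*(w + 4)*(w^2 + 4*w + 3) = (w - 5)*(w + 1)^2*(w + 4)*(w + 3)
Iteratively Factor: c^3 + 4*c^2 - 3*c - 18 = (c - 2)*(c^2 + 6*c + 9) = (c - 2)*(c + 3)*(c + 3)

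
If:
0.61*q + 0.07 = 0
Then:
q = -0.11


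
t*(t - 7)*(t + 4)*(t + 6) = t^4 + 3*t^3 - 46*t^2 - 168*t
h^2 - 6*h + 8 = (h - 4)*(h - 2)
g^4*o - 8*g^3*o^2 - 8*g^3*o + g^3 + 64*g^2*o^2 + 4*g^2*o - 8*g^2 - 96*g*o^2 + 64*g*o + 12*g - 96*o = (g - 6)*(g - 2)*(g - 8*o)*(g*o + 1)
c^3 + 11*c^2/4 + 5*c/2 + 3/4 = (c + 3/4)*(c + 1)^2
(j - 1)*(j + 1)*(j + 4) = j^3 + 4*j^2 - j - 4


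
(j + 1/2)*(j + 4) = j^2 + 9*j/2 + 2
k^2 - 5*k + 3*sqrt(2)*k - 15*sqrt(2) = (k - 5)*(k + 3*sqrt(2))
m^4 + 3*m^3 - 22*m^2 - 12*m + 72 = (m - 3)*(m - 2)*(m + 2)*(m + 6)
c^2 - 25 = (c - 5)*(c + 5)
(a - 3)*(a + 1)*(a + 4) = a^3 + 2*a^2 - 11*a - 12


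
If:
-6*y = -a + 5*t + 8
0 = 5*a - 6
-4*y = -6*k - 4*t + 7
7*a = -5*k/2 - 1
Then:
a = 6/5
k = -94/25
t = 1877/550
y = -175/44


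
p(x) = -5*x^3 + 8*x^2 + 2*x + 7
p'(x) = -15*x^2 + 16*x + 2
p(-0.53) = 8.93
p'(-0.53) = -10.69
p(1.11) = 12.24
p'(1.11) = 1.28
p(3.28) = -76.81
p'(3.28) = -106.90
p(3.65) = -122.26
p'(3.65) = -139.44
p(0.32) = 8.30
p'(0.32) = 5.58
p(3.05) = -54.34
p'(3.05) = -88.74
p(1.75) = 8.20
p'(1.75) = -15.94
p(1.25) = 12.23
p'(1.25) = -1.44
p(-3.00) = 208.00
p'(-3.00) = -181.00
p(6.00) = -773.00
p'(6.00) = -442.00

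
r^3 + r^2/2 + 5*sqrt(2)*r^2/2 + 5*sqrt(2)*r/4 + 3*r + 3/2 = (r + 1/2)*(r + sqrt(2))*(r + 3*sqrt(2)/2)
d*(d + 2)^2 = d^3 + 4*d^2 + 4*d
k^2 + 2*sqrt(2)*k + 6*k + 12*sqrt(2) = (k + 6)*(k + 2*sqrt(2))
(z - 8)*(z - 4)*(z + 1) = z^3 - 11*z^2 + 20*z + 32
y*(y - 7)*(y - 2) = y^3 - 9*y^2 + 14*y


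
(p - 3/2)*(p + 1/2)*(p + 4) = p^3 + 3*p^2 - 19*p/4 - 3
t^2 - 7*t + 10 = (t - 5)*(t - 2)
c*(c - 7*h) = c^2 - 7*c*h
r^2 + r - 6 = (r - 2)*(r + 3)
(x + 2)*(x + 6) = x^2 + 8*x + 12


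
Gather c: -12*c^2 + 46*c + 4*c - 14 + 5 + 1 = -12*c^2 + 50*c - 8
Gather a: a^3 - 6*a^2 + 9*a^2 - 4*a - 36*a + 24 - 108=a^3 + 3*a^2 - 40*a - 84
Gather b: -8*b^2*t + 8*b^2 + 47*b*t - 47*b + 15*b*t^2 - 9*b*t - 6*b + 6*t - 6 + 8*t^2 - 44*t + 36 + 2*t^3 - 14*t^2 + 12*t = b^2*(8 - 8*t) + b*(15*t^2 + 38*t - 53) + 2*t^3 - 6*t^2 - 26*t + 30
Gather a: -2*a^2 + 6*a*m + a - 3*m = -2*a^2 + a*(6*m + 1) - 3*m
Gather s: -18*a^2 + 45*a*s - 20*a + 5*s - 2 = -18*a^2 - 20*a + s*(45*a + 5) - 2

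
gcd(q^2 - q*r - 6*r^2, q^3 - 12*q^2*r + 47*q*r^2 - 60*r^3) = q - 3*r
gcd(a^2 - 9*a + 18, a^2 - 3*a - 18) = a - 6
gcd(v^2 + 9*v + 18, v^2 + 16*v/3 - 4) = v + 6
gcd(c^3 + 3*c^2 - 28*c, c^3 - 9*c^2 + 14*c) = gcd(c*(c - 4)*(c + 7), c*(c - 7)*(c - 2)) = c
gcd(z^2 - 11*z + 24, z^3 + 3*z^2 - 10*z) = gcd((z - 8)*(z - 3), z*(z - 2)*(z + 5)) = 1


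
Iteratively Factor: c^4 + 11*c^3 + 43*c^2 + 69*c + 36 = (c + 1)*(c^3 + 10*c^2 + 33*c + 36) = (c + 1)*(c + 3)*(c^2 + 7*c + 12) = (c + 1)*(c + 3)^2*(c + 4)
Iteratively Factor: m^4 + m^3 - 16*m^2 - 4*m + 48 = (m + 2)*(m^3 - m^2 - 14*m + 24) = (m - 3)*(m + 2)*(m^2 + 2*m - 8) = (m - 3)*(m - 2)*(m + 2)*(m + 4)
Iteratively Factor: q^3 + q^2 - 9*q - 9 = (q + 3)*(q^2 - 2*q - 3) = (q - 3)*(q + 3)*(q + 1)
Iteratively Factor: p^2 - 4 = (p + 2)*(p - 2)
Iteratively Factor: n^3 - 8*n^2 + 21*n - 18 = (n - 2)*(n^2 - 6*n + 9) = (n - 3)*(n - 2)*(n - 3)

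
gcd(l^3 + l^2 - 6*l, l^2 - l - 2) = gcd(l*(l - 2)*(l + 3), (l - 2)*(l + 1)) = l - 2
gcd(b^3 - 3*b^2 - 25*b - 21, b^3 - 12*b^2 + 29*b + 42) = b^2 - 6*b - 7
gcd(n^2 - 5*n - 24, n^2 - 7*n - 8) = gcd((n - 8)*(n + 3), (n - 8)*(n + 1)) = n - 8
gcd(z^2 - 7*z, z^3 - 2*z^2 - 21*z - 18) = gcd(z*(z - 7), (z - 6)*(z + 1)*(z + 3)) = 1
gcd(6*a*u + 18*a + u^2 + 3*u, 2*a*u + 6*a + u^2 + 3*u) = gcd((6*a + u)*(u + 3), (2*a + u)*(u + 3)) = u + 3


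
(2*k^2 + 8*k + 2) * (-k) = -2*k^3 - 8*k^2 - 2*k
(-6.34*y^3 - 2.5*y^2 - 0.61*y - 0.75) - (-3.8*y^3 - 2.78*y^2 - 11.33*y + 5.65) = -2.54*y^3 + 0.28*y^2 + 10.72*y - 6.4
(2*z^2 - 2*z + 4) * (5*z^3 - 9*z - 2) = 10*z^5 - 10*z^4 + 2*z^3 + 14*z^2 - 32*z - 8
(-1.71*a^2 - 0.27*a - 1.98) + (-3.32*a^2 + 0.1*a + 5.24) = -5.03*a^2 - 0.17*a + 3.26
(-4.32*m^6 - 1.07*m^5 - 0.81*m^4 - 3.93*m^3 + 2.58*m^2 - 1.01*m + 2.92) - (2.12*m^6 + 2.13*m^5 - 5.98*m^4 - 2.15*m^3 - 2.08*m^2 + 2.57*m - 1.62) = -6.44*m^6 - 3.2*m^5 + 5.17*m^4 - 1.78*m^3 + 4.66*m^2 - 3.58*m + 4.54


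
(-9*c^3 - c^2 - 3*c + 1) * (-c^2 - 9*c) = 9*c^5 + 82*c^4 + 12*c^3 + 26*c^2 - 9*c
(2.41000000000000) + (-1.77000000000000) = 0.640000000000000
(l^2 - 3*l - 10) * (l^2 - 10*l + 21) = l^4 - 13*l^3 + 41*l^2 + 37*l - 210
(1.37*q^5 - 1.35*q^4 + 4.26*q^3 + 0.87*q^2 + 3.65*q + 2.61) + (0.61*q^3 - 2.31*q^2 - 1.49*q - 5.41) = 1.37*q^5 - 1.35*q^4 + 4.87*q^3 - 1.44*q^2 + 2.16*q - 2.8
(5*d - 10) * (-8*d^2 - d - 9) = -40*d^3 + 75*d^2 - 35*d + 90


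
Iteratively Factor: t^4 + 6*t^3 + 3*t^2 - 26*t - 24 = (t + 1)*(t^3 + 5*t^2 - 2*t - 24) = (t - 2)*(t + 1)*(t^2 + 7*t + 12) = (t - 2)*(t + 1)*(t + 3)*(t + 4)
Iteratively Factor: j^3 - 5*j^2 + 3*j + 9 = (j - 3)*(j^2 - 2*j - 3) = (j - 3)^2*(j + 1)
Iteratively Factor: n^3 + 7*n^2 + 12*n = (n + 3)*(n^2 + 4*n) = n*(n + 3)*(n + 4)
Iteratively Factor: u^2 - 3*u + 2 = (u - 1)*(u - 2)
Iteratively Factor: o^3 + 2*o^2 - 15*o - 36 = (o - 4)*(o^2 + 6*o + 9) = (o - 4)*(o + 3)*(o + 3)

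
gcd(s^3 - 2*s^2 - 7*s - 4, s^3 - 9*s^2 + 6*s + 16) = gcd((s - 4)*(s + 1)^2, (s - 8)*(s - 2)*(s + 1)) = s + 1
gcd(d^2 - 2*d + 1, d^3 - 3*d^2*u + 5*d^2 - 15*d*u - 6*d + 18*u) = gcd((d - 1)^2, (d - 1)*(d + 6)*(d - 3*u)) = d - 1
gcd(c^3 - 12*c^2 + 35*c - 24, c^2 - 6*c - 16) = c - 8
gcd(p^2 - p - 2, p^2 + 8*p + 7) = p + 1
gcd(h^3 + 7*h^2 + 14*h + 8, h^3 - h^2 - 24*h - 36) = h + 2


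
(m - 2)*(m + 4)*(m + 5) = m^3 + 7*m^2 + 2*m - 40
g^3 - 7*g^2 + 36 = (g - 6)*(g - 3)*(g + 2)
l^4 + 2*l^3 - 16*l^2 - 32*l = l*(l - 4)*(l + 2)*(l + 4)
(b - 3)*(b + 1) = b^2 - 2*b - 3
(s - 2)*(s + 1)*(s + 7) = s^3 + 6*s^2 - 9*s - 14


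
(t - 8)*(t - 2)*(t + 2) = t^3 - 8*t^2 - 4*t + 32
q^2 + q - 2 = (q - 1)*(q + 2)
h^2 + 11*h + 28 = (h + 4)*(h + 7)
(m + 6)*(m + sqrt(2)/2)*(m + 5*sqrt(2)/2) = m^3 + 3*sqrt(2)*m^2 + 6*m^2 + 5*m/2 + 18*sqrt(2)*m + 15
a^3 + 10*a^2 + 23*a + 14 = (a + 1)*(a + 2)*(a + 7)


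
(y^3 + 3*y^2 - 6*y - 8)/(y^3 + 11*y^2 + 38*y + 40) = (y^2 - y - 2)/(y^2 + 7*y + 10)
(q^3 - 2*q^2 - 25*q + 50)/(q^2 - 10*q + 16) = (q^2 - 25)/(q - 8)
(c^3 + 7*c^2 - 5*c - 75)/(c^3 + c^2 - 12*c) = (c^2 + 10*c + 25)/(c*(c + 4))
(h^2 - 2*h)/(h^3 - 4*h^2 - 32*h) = (2 - h)/(-h^2 + 4*h + 32)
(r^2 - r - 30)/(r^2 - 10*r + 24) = (r + 5)/(r - 4)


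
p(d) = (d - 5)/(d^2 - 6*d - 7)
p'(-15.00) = 0.00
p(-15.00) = -0.06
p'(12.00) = -0.01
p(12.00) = 0.11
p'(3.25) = -0.06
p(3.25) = 0.11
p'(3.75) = -0.06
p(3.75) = 0.08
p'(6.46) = -0.87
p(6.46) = -0.36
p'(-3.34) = -0.14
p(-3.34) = -0.34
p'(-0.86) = -38.27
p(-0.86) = 5.33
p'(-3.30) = -0.14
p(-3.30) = -0.35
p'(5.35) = -0.11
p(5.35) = -0.03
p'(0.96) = -0.20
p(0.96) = 0.34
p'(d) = (6 - 2*d)*(d - 5)/(d^2 - 6*d - 7)^2 + 1/(d^2 - 6*d - 7) = (d^2 - 6*d - 2*(d - 5)*(d - 3) - 7)/(-d^2 + 6*d + 7)^2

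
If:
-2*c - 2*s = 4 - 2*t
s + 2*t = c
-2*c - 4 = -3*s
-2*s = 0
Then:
No Solution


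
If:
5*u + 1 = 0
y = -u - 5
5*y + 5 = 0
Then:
No Solution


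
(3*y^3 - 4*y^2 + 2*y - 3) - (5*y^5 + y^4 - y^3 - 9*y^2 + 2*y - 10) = -5*y^5 - y^4 + 4*y^3 + 5*y^2 + 7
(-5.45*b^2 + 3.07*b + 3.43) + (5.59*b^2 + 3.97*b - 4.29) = 0.14*b^2 + 7.04*b - 0.86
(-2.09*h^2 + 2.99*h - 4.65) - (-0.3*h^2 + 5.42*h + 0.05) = -1.79*h^2 - 2.43*h - 4.7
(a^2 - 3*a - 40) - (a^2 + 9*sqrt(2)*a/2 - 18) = -9*sqrt(2)*a/2 - 3*a - 22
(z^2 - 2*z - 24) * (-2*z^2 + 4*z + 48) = -2*z^4 + 8*z^3 + 88*z^2 - 192*z - 1152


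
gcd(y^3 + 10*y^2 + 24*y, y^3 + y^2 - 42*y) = y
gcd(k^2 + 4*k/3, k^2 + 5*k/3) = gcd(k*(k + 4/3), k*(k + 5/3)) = k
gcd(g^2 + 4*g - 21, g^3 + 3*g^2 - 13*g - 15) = g - 3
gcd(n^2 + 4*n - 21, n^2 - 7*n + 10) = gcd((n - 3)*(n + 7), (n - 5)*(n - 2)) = 1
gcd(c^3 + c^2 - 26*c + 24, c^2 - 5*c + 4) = c^2 - 5*c + 4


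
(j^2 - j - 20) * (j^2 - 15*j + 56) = j^4 - 16*j^3 + 51*j^2 + 244*j - 1120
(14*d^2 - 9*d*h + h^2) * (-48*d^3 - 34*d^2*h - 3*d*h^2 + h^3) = -672*d^5 - 44*d^4*h + 216*d^3*h^2 + 7*d^2*h^3 - 12*d*h^4 + h^5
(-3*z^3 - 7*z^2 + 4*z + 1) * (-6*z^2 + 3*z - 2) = 18*z^5 + 33*z^4 - 39*z^3 + 20*z^2 - 5*z - 2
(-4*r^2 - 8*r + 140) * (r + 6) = -4*r^3 - 32*r^2 + 92*r + 840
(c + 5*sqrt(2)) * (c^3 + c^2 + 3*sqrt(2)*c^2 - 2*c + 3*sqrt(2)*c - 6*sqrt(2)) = c^4 + c^3 + 8*sqrt(2)*c^3 + 8*sqrt(2)*c^2 + 28*c^2 - 16*sqrt(2)*c + 30*c - 60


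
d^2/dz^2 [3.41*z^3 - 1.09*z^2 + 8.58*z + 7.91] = 20.46*z - 2.18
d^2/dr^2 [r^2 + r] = 2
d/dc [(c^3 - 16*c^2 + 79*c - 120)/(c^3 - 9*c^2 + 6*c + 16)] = (7*c^2 - 34*c + 31)/(c^4 - 2*c^3 - 3*c^2 + 4*c + 4)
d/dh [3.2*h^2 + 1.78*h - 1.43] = 6.4*h + 1.78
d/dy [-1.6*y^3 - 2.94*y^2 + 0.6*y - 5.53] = -4.8*y^2 - 5.88*y + 0.6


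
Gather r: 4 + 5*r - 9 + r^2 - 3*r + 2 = r^2 + 2*r - 3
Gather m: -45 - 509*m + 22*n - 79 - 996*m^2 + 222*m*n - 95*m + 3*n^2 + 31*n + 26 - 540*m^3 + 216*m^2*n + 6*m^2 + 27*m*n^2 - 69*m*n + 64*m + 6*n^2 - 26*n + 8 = -540*m^3 + m^2*(216*n - 990) + m*(27*n^2 + 153*n - 540) + 9*n^2 + 27*n - 90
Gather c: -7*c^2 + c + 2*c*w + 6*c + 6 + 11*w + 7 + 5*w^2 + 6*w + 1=-7*c^2 + c*(2*w + 7) + 5*w^2 + 17*w + 14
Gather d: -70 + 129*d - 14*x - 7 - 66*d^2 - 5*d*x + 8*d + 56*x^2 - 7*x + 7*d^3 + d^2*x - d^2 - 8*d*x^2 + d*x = 7*d^3 + d^2*(x - 67) + d*(-8*x^2 - 4*x + 137) + 56*x^2 - 21*x - 77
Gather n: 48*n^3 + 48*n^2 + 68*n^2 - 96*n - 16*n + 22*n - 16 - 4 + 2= 48*n^3 + 116*n^2 - 90*n - 18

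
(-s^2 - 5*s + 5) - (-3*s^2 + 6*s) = 2*s^2 - 11*s + 5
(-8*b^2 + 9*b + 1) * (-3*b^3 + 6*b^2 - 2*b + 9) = 24*b^5 - 75*b^4 + 67*b^3 - 84*b^2 + 79*b + 9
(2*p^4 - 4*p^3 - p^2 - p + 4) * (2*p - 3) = 4*p^5 - 14*p^4 + 10*p^3 + p^2 + 11*p - 12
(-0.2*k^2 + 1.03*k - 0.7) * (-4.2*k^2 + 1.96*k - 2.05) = 0.84*k^4 - 4.718*k^3 + 5.3688*k^2 - 3.4835*k + 1.435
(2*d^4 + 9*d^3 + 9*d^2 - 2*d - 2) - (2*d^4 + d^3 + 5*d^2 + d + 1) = 8*d^3 + 4*d^2 - 3*d - 3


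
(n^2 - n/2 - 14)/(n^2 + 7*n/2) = (n - 4)/n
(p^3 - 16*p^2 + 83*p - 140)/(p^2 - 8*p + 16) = (p^2 - 12*p + 35)/(p - 4)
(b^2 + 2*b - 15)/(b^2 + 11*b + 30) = (b - 3)/(b + 6)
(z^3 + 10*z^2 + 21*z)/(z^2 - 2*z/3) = 3*(z^2 + 10*z + 21)/(3*z - 2)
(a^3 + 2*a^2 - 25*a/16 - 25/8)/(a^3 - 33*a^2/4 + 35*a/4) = (4*a^2 + 13*a + 10)/(4*a*(a - 7))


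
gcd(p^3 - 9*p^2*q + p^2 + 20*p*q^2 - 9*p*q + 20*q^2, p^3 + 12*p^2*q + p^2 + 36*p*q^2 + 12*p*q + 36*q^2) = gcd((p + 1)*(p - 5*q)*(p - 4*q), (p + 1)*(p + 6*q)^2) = p + 1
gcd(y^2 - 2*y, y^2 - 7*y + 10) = y - 2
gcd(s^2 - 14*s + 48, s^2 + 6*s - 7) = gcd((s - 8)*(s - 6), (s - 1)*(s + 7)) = 1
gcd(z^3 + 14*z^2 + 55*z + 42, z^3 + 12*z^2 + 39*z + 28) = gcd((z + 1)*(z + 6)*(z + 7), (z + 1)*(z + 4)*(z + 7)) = z^2 + 8*z + 7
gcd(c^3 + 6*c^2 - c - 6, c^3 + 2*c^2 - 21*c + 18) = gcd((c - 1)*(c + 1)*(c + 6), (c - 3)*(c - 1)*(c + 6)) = c^2 + 5*c - 6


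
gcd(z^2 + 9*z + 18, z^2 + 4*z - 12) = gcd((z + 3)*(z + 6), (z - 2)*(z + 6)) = z + 6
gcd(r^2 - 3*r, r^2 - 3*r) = r^2 - 3*r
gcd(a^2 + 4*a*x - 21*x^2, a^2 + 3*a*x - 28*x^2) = a + 7*x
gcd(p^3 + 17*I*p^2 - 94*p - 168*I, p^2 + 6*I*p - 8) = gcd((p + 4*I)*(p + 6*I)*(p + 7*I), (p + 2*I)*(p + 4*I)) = p + 4*I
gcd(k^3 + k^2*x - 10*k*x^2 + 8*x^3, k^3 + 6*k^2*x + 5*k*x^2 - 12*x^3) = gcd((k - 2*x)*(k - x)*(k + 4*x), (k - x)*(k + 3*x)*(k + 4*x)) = -k^2 - 3*k*x + 4*x^2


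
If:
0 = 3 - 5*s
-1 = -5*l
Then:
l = 1/5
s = 3/5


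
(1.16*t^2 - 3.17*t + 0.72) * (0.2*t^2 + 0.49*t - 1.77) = 0.232*t^4 - 0.0656000000000001*t^3 - 3.4625*t^2 + 5.9637*t - 1.2744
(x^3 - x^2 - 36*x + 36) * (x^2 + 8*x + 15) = x^5 + 7*x^4 - 29*x^3 - 267*x^2 - 252*x + 540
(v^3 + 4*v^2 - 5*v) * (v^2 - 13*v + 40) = v^5 - 9*v^4 - 17*v^3 + 225*v^2 - 200*v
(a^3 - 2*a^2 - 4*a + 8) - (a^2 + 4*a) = a^3 - 3*a^2 - 8*a + 8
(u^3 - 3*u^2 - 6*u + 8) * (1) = u^3 - 3*u^2 - 6*u + 8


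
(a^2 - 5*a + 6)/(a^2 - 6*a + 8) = (a - 3)/(a - 4)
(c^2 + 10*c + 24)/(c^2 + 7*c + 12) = (c + 6)/(c + 3)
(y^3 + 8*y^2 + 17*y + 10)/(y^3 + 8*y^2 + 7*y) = (y^2 + 7*y + 10)/(y*(y + 7))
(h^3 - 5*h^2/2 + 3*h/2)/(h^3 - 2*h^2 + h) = (h - 3/2)/(h - 1)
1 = 1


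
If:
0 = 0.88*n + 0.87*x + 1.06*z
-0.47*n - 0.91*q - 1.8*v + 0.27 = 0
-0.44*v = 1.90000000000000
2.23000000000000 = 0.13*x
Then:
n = -1.20454545454545*z - 16.9589160839161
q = 0.622127872127872*z + 17.5971624529317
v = -4.32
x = 17.15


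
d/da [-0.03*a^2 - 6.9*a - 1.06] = -0.06*a - 6.9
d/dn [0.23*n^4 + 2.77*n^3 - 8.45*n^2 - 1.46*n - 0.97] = 0.92*n^3 + 8.31*n^2 - 16.9*n - 1.46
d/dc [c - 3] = 1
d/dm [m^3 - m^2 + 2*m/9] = 3*m^2 - 2*m + 2/9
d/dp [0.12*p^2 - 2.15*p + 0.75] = 0.24*p - 2.15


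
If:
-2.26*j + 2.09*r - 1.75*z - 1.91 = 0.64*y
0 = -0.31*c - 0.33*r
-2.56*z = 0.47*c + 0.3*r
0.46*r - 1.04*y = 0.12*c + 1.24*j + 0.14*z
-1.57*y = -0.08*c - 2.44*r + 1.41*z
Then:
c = -0.75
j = -0.52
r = 0.71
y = 1.01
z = 0.06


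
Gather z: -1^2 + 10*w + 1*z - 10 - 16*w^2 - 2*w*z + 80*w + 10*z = -16*w^2 + 90*w + z*(11 - 2*w) - 11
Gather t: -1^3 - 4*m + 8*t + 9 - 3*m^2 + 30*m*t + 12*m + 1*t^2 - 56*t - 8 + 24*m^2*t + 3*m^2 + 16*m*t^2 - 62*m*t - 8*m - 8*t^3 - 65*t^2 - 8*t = -8*t^3 + t^2*(16*m - 64) + t*(24*m^2 - 32*m - 56)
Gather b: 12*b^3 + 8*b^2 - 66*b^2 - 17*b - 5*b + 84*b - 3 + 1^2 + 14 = 12*b^3 - 58*b^2 + 62*b + 12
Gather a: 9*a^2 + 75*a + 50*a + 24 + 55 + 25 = 9*a^2 + 125*a + 104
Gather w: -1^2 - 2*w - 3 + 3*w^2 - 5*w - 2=3*w^2 - 7*w - 6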